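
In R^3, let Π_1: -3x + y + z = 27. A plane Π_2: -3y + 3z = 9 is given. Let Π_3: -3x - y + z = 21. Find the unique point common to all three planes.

Solving the 3×3 linear system -3x + y + z = 27, -3y + 3z = 9, -3x - y + z = 21 (e.g. by elimination or Cramer's rule, determinant = -18) gives (-6, 3, 6).

(-6, 3, 6)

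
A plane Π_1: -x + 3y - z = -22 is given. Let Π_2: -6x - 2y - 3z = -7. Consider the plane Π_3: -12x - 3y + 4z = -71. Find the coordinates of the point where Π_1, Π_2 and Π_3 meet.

Solving the 3×3 linear system -x + 3y - z = -22, -6x - 2y - 3z = -7, -12x - 3y + 4z = -71 (e.g. by elimination or Cramer's rule, determinant = 203) gives (6, -7, -5).

(6, -7, -5)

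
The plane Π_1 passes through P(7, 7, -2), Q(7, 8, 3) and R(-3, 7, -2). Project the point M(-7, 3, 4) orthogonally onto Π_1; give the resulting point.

PQ = (0, 1, 5), PR = (-10, 0, 0); a normal to Π_1 is PQ × PR = (0, -50, 10).
Using P: Π_1 has equation -50y + 10z = -370.
Foot = M − λn with λ = (n·M − d)/|n|² = (-110 − (-370))/2600 = 1/10.
Foot = (-7, 3, 4) − (1/10)·(0, -50, 10) = (-7, 8, 3).

(-7, 8, 3)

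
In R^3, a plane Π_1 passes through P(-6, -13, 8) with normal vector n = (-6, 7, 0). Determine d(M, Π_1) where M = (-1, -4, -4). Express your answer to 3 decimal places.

Π_1: n·r = n·P gives -6x + 7y = -55.
n·M − d = (-6)·(-1) + (7)·(-4) + (0)·(-4) − (-55) = 33; |n| = √85.
Distance = |33| / √85 = 33/√85 ≈ 3.579.

3.579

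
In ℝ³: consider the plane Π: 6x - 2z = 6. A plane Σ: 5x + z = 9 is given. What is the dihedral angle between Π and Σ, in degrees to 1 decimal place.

cos θ = |n₁·n₂| / (|n₁||n₂|) = |28| / (√40 · √26).
θ = arccos(0.86824) ≈ 29.7°.

29.7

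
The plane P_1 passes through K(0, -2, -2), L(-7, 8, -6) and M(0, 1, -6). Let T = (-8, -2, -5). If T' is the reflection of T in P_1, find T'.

KL = (-7, 10, -4), KM = (0, 3, -4); a normal to P_1 is KL × KM = (-28, -28, -21).
Using K: P_1 has equation -28x - 28y - 21z = 98.
λ = (n·T − d)/|n|² = (385 − 98)/2009 = 1/7.
Reflection = T − 2λn = (-8, -2, -5) − (2/7)·(-28, -28, -21) = (0, 6, 1).

(0, 6, 1)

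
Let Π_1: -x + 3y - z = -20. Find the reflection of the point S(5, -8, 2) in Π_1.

(3, -2, 0)

λ = (n·S − d)/|n|² = (-31 − (-20))/11 = -1.
Reflection = S − 2λn = (5, -8, 2) − (-2)·(-1, 3, -1) = (3, -2, 0).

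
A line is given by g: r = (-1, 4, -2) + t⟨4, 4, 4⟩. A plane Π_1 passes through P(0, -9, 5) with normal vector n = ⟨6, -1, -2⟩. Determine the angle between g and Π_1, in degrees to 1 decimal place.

15.7

Π_1: n·r = n·P gives 6x - y - 2z = -1.
sin θ = |n·v| / (|n||v|) = |12| / (√41 · √48) = 0.27050.
θ ≈ 15.7°.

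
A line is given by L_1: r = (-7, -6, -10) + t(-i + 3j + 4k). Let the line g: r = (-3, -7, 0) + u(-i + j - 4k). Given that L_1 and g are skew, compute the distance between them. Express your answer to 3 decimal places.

2.000

Common perpendicular direction n = (-1, 3, 4) × (-1, 1, -4) = (-16, -8, 2).
With w = (-3, -7, 0) − (-7, -6, -10) = (4, -1, 10), w · n = -36.
Distance = |w · n| / |n| = |-36| / √324 ≈ 2.000.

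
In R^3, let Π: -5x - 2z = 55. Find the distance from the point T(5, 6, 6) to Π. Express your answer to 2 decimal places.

n·T − d = (-5)·(5) + (0)·(6) + (-2)·(6) − 55 = -92; |n| = √29.
Distance = |-92| / √29 = 92/√29 ≈ 17.08.

17.08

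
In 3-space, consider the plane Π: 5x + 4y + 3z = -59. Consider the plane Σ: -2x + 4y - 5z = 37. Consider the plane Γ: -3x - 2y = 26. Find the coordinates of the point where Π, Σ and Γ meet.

Solving the 3×3 linear system 5x + 4y + 3z = -59, -2x + 4y - 5z = 37, -3x - 2y = 26 (e.g. by elimination or Cramer's rule, determinant = 58) gives (-8, -1, -5).

(-8, -1, -5)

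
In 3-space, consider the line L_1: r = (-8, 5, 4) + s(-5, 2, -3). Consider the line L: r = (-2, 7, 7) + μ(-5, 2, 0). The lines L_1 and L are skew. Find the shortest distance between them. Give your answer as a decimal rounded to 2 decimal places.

Common perpendicular direction n = (-5, 2, -3) × (-5, 2, 0) = (6, 15, 0).
With w = (-2, 7, 7) − (-8, 5, 4) = (6, 2, 3), w · n = 66.
Distance = |w · n| / |n| = |66| / √261 ≈ 4.09.

4.09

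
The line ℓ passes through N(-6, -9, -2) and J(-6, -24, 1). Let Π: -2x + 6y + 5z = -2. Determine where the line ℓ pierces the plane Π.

(-6, 1, -4)

A direction vector for ℓ is J − N = (0, -15, 3).
Substitute r = (-6, -9, -2) + t(0, -15, 3) into the plane: -52 + (-75)t = -2, so t = -2/3.
Intersection: (-6, -9, -2) + (-2/3)·(0, -15, 3) = (-6, 1, -4).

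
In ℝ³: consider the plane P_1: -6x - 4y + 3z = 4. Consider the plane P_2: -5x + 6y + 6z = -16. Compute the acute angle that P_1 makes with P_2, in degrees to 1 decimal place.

71.8

cos θ = |n₁·n₂| / (|n₁||n₂|) = |24| / (√61 · √97).
θ = arccos(0.31200) ≈ 71.8°.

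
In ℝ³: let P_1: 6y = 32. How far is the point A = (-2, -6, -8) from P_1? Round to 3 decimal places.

11.333

n·A − d = (0)·(-2) + (6)·(-6) + (0)·(-8) − 32 = -68; |n| = √36.
Distance = |-68| / √36 = 68/√36 ≈ 11.333.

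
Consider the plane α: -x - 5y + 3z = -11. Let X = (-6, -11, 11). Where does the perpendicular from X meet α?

(-3, 4, 2)

Foot = X − λn with λ = (n·X − d)/|n|² = (94 − (-11))/35 = 3.
Foot = (-6, -11, 11) − 3·(-1, -5, 3) = (-3, 4, 2).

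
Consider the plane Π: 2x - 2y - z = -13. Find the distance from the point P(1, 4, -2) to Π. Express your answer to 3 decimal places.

n·P − d = (2)·(1) + (-2)·(4) + (-1)·(-2) − (-13) = 9; |n| = √9.
Distance = |9| / √9 = 9/√9 ≈ 3.000.

3.000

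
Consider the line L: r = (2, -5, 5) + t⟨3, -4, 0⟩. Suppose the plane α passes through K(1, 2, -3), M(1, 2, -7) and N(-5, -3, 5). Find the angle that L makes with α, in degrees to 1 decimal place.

KM = (0, 0, -4), KN = (-6, -5, 8); a normal to α is KM × KN = (-20, 24, 0).
Using K: α has equation -20x + 24y = 28.
sin θ = |n·v| / (|n||v|) = |-156| / (√976 · √25) = 0.99869.
θ ≈ 87.1°.

87.1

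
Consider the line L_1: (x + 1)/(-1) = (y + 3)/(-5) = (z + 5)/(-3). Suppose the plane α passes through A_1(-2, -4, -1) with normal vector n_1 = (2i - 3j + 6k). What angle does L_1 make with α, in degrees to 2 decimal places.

L_1 has direction (-1, -5, -3) through (-1, -3, -5).
α: n_1·r = n_1·A_1 gives 2x - 3y + 6z = 2.
sin θ = |n·v| / (|n||v|) = |-5| / (√49 · √35) = 0.12074.
θ ≈ 6.93°.

6.93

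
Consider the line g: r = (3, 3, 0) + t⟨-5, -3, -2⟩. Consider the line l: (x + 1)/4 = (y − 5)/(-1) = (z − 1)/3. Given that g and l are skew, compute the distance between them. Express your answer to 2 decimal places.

l has direction (4, -1, 3) through (-1, 5, 1).
Common perpendicular direction n = (-5, -3, -2) × (4, -1, 3) = (-11, 7, 17).
With w = (-1, 5, 1) − (3, 3, 0) = (-4, 2, 1), w · n = 75.
Distance = |w · n| / |n| = |75| / √459 ≈ 3.50.

3.50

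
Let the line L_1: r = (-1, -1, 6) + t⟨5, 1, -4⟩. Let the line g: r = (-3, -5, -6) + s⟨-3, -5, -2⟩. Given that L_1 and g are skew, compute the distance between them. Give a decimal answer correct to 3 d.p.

Common perpendicular direction n = (5, 1, -4) × (-3, -5, -2) = (-22, 22, -22).
With w = (-3, -5, -6) − (-1, -1, 6) = (-2, -4, -12), w · n = 220.
Distance = |w · n| / |n| = |220| / √1452 ≈ 5.774.

5.774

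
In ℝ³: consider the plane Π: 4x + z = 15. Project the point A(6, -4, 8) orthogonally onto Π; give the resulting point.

(2, -4, 7)

Foot = A − λn with λ = (n·A − d)/|n|² = (32 − 15)/17 = 1.
Foot = (6, -4, 8) − 1·(4, 0, 1) = (2, -4, 7).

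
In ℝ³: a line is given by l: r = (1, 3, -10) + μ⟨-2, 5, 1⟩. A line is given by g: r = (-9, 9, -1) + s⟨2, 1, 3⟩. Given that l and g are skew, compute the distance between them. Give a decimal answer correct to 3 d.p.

9.950

Common perpendicular direction n = (-2, 5, 1) × (2, 1, 3) = (14, 8, -12).
With w = (-9, 9, -1) − (1, 3, -10) = (-10, 6, 9), w · n = -200.
Distance = |w · n| / |n| = |-200| / √404 ≈ 9.950.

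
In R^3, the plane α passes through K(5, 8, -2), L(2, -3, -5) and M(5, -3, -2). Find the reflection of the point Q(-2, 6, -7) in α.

(0, 6, -9)

KL = (-3, -11, -3), KM = (0, -11, 0); a normal to α is KL × KM = (-33, 0, 33).
Using K: α has equation -33x + 33z = -231.
λ = (n·Q − d)/|n|² = (-165 − (-231))/2178 = 1/33.
Reflection = Q − 2λn = (-2, 6, -7) − (2/33)·(-33, 0, 33) = (0, 6, -9).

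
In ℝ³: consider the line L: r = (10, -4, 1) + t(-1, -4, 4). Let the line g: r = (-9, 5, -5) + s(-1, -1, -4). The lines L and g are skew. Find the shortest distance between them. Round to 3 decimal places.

19.955

Common perpendicular direction n = (-1, -4, 4) × (-1, -1, -4) = (20, -8, -3).
With w = (-9, 5, -5) − (10, -4, 1) = (-19, 9, -6), w · n = -434.
Distance = |w · n| / |n| = |-434| / √473 ≈ 19.955.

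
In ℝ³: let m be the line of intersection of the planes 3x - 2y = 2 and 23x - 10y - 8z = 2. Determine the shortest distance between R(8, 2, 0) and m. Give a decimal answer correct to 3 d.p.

Direction of m: (3, -2, 0) × (23, -10, -8) = (16, 24, 16).
A point on m: solving the two plane equations with x = 2 gives (2, 2, 3).
Taking (2, 2, 3) on m with direction v = (16, 24, 16): w = R − (2, 2, 3) = (6, 0, -3), and w × v = (72, -144, 144).
Distance = |w × v| / |v| = √46656 / √1088 ≈ 6.548.

6.548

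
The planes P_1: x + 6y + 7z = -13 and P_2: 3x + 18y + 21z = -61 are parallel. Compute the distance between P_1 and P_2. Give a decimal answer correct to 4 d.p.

Rescale P_2 by 1/3: x + 6y + 7z = -61/3. Then distance = |-13 − (-61/3)| / √86 ≈ 0.7908.

0.7908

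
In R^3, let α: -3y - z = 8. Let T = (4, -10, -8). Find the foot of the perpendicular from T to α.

Foot = T − λn with λ = (n·T − d)/|n|² = (38 − 8)/10 = 3.
Foot = (4, -10, -8) − 3·(0, -3, -1) = (4, -1, -5).

(4, -1, -5)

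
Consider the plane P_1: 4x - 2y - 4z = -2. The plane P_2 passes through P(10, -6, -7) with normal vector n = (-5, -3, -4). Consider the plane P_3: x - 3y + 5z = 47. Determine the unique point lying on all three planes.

P_2: n·r = n·P gives -5x - 3y - 4z = -4.
Solving the 3×3 linear system 4x - 2y - 4z = -2, -5x - 3y - 4z = -4, x - 3y + 5z = 47 (e.g. by elimination or Cramer's rule, determinant = -222) gives (1, -7, 5).

(1, -7, 5)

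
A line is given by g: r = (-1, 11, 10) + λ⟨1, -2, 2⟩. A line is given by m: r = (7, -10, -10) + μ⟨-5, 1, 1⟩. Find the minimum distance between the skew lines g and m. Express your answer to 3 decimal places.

25.669

Common perpendicular direction n = (1, -2, 2) × (-5, 1, 1) = (-4, -11, -9).
With w = (7, -10, -10) − (-1, 11, 10) = (8, -21, -20), w · n = 379.
Distance = |w · n| / |n| = |379| / √218 ≈ 25.669.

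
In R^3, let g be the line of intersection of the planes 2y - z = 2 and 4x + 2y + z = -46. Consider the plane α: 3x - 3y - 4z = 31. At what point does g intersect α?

Direction of g: (0, 2, -1) × (4, 2, 1) = (4, -4, -8).
A point on g: solving the two plane equations with x = -11 gives (-11, 0, -2).
Substitute r = (-11, 0, -2) + t(4, -4, -8) into the plane: -25 + 56t = 31, so t = 1.
Intersection: (-11, 0, -2) + 1·(4, -4, -8) = (-7, -4, -10).

(-7, -4, -10)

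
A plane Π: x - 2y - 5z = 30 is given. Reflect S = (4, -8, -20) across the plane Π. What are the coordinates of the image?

(-2, 4, 10)

λ = (n·S − d)/|n|² = (120 − 30)/30 = 3.
Reflection = S − 2λn = (4, -8, -20) − 6·(1, -2, -5) = (-2, 4, 10).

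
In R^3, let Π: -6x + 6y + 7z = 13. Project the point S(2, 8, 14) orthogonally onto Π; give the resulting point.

(8, 2, 7)

Foot = S − λn with λ = (n·S − d)/|n|² = (134 − 13)/121 = 1.
Foot = (2, 8, 14) − 1·(-6, 6, 7) = (8, 2, 7).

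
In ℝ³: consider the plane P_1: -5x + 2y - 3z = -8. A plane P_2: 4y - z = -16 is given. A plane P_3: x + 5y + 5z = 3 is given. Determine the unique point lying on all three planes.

(-2, -3, 4)

Solving the 3×3 linear system -5x + 2y - 3z = -8, 4y - z = -16, x + 5y + 5z = 3 (e.g. by elimination or Cramer's rule, determinant = -115) gives (-2, -3, 4).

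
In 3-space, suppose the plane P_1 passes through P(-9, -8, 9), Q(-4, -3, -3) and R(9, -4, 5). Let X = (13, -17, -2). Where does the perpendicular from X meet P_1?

(11, -3, 3)

PQ = (5, 5, -12), PR = (18, 4, -4); a normal to P_1 is PQ × PR = (28, -196, -70).
Using P: P_1 has equation 28x - 196y - 70z = 686.
Foot = X − λn with λ = (n·X − d)/|n|² = (3836 − 686)/44100 = 1/14.
Foot = (13, -17, -2) − (1/14)·(28, -196, -70) = (11, -3, 3).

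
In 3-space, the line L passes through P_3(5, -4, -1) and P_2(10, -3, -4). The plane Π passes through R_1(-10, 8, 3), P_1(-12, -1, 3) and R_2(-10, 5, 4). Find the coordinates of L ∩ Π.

A direction vector for L is P_2 − P_3 = (5, 1, -3).
R_1P_1 = (-2, -9, 0), R_1R_2 = (0, -3, 1); a normal to Π is R_1P_1 × R_1R_2 = (-9, 2, 6).
Using R_1: Π has equation -9x + 2y + 6z = 124.
Substitute r = (5, -4, -1) + t(5, 1, -3) into the plane: -59 + (-61)t = 124, so t = -3.
Intersection: (5, -4, -1) + (-3)·(5, 1, -3) = (-10, -7, 8).

(-10, -7, 8)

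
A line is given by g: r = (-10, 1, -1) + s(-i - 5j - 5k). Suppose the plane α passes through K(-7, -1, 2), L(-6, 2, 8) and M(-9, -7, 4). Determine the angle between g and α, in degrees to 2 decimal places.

5.08

KL = (1, 3, 6), KM = (-2, -6, 2); a normal to α is KL × KM = (42, -14, 0).
Using K: α has equation 42x - 14y = -280.
sin θ = |n·v| / (|n||v|) = |28| / (√1960 · √51) = 0.08856.
θ ≈ 5.08°.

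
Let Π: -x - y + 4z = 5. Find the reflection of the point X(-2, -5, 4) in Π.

(0, -3, -4)

λ = (n·X − d)/|n|² = (23 − 5)/18 = 1.
Reflection = X − 2λn = (-2, -5, 4) − 2·(-1, -1, 4) = (0, -3, -4).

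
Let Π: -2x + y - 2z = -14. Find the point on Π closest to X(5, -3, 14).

(-1, 0, 8)

Foot = X − λn with λ = (n·X − d)/|n|² = (-41 − (-14))/9 = -3.
Foot = (5, -3, 14) − (-3)·(-2, 1, -2) = (-1, 0, 8).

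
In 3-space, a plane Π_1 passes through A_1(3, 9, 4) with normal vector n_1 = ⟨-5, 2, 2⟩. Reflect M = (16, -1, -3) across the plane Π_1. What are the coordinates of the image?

(-14, 11, 9)

Π_1: n_1·r = n_1·A_1 gives -5x + 2y + 2z = 11.
λ = (n·M − d)/|n|² = (-88 − 11)/33 = -3.
Reflection = M − 2λn = (16, -1, -3) − (-6)·(-5, 2, 2) = (-14, 11, 9).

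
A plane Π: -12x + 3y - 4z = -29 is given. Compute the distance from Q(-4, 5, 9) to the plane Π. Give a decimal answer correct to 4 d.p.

4.3077

n·Q − d = (-12)·(-4) + (3)·(5) + (-4)·(9) − (-29) = 56; |n| = √169.
Distance = |56| / √169 = 56/√169 ≈ 4.3077.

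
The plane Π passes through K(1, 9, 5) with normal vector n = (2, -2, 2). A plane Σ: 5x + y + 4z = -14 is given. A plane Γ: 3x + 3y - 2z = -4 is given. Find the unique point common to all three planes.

Π: n·r = n·K gives 2x - 2y + 2z = -6.
Solving the 3×3 linear system 2x - 2y + 2z = -6, 5x + y + 4z = -14, 3x + 3y - 2z = -4 (e.g. by elimination or Cramer's rule, determinant = -48) gives (-2, 0, -1).

(-2, 0, -1)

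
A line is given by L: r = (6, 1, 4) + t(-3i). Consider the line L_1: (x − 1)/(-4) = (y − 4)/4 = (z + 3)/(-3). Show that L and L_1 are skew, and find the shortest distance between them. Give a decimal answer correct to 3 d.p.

3.800

L_1 has direction (-4, 4, -3) through (1, 4, -3).
Common perpendicular direction n = (-3, 0, 0) × (-4, 4, -3) = (0, -9, -12).
With w = (1, 4, -3) − (6, 1, 4) = (-5, 3, -7), w · n = 57.
Since n ≠ 0 the lines are not parallel, and w · n = 57 ≠ 0 so they do not intersect; hence they are skew.
Distance = |w · n| / |n| = |57| / √225 ≈ 3.800.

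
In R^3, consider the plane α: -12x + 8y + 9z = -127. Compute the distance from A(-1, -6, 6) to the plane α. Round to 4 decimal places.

n·A − d = (-12)·(-1) + (8)·(-6) + (9)·(6) − (-127) = 145; |n| = √289.
Distance = |145| / √289 = 145/√289 ≈ 8.5294.

8.5294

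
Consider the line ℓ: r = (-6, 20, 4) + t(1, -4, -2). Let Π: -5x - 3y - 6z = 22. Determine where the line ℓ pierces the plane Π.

Substitute r = (-6, 20, 4) + t(1, -4, -2) into the plane: -54 + 19t = 22, so t = 4.
Intersection: (-6, 20, 4) + 4·(1, -4, -2) = (-2, 4, -4).

(-2, 4, -4)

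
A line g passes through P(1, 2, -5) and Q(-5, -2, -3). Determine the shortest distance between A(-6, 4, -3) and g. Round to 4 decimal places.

5.5870

A direction vector for g is Q − P = (-6, -4, 2).
Taking (1, 2, -5) on g with direction v = (-6, -4, 2): w = A − (1, 2, -5) = (-7, 2, 2), and w × v = (12, 2, 40).
Distance = |w × v| / |v| = √1748 / √56 ≈ 5.5870.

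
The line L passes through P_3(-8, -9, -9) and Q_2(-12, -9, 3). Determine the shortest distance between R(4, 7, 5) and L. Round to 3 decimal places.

A direction vector for L is Q_2 − P_3 = (-4, 0, 12).
Taking (-8, -9, -9) on L with direction v = (-4, 0, 12): w = R − (-8, -9, -9) = (12, 16, 14), and w × v = (192, -200, 64).
Distance = |w × v| / |v| = √80960 / √160 ≈ 22.494.

22.494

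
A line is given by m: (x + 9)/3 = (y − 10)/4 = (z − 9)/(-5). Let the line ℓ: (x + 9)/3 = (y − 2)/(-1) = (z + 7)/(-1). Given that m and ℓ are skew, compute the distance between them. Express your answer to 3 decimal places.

15.839

m has direction (3, 4, -5) through (-9, 10, 9).
ℓ has direction (3, -1, -1) through (-9, 2, -7).
Common perpendicular direction n = (3, 4, -5) × (3, -1, -1) = (-9, -12, -15).
With w = (-9, 2, -7) − (-9, 10, 9) = (0, -8, -16), w · n = 336.
Distance = |w · n| / |n| = |336| / √450 ≈ 15.839.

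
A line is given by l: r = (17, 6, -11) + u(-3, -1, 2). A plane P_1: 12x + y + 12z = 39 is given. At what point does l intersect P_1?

(8, 3, -5)

Substitute r = (17, 6, -11) + t(-3, -1, 2) into the plane: 78 + (-13)t = 39, so t = 3.
Intersection: (17, 6, -11) + 3·(-3, -1, 2) = (8, 3, -5).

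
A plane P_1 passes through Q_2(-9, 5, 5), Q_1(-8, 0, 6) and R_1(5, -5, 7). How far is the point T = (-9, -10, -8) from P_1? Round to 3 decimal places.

15.689

Q_2Q_1 = (1, -5, 1), Q_2R_1 = (14, -10, 2); a normal to P_1 is Q_2Q_1 × Q_2R_1 = (0, 12, 60).
Using Q_2: P_1 has equation 12y + 60z = 360.
n·T − d = (0)·(-9) + (12)·(-10) + (60)·(-8) − 360 = -960; |n| = √3744.
Distance = |-960| / √3744 = 960/√3744 ≈ 15.689.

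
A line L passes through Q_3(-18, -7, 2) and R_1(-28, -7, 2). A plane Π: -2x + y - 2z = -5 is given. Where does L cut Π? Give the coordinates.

A direction vector for L is R_1 − Q_3 = (-10, 0, 0).
Substitute r = (-18, -7, 2) + t(-10, 0, 0) into the plane: 25 + 20t = -5, so t = -3/2.
Intersection: (-18, -7, 2) + (-3/2)·(-10, 0, 0) = (-3, -7, 2).

(-3, -7, 2)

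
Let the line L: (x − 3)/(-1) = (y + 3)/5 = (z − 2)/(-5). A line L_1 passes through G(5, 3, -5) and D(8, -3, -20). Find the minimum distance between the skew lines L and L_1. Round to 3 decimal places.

L has direction (-1, 5, -5) through (3, -3, 2).
A direction vector for L_1 is D − G = (3, -6, -15).
Common perpendicular direction n = (-1, 5, -5) × (3, -6, -15) = (-105, -30, -9).
With w = (5, 3, -5) − (3, -3, 2) = (2, 6, -7), w · n = -327.
Distance = |w · n| / |n| = |-327| / √12006 ≈ 2.984.

2.984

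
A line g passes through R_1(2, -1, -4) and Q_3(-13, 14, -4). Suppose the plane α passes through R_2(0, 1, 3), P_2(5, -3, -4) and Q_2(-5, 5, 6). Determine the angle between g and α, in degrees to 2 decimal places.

6.34

A direction vector for g is Q_3 − R_1 = (-15, 15, 0).
R_2P_2 = (5, -4, -7), R_2Q_2 = (-5, 4, 3); a normal to α is R_2P_2 × R_2Q_2 = (16, 20, 0).
Using R_2: α has equation 16x + 20y = 20.
sin θ = |n·v| / (|n||v|) = |60| / (√656 · √450) = 0.11043.
θ ≈ 6.34°.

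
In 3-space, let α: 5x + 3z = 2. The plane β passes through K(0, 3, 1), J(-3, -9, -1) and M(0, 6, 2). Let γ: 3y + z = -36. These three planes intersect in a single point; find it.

KJ = (-3, -12, -2), KM = (0, 3, 1); a normal to β is KJ × KM = (-6, 3, -9).
Using K: β has equation -6x + 3y - 9z = 0.
Solving the 3×3 linear system 5x + 3z = 2, -6x + 3y - 9z = 0, 3y + z = -36 (e.g. by elimination or Cramer's rule, determinant = 96) gives (4, -10, -6).

(4, -10, -6)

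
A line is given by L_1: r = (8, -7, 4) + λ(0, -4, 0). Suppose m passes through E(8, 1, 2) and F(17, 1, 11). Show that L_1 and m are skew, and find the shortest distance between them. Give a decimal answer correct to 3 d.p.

A direction vector for m is F − E = (9, 0, 9).
Common perpendicular direction n = (0, -4, 0) × (9, 0, 9) = (-36, 0, 36).
With w = (8, 1, 2) − (8, -7, 4) = (0, 8, -2), w · n = -72.
Since n ≠ 0 the lines are not parallel, and w · n = -72 ≠ 0 so they do not intersect; hence they are skew.
Distance = |w · n| / |n| = |-72| / √2592 ≈ 1.414.

1.414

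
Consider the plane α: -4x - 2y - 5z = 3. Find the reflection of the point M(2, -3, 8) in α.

(-6, -7, -2)

λ = (n·M − d)/|n|² = (-42 − 3)/45 = -1.
Reflection = M − 2λn = (2, -3, 8) − (-2)·(-4, -2, -5) = (-6, -7, -2).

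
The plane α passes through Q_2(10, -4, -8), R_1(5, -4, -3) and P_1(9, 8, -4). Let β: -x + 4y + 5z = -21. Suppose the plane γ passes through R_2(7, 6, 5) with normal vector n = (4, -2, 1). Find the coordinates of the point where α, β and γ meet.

(6, 0, -3)

Q_2R_1 = (-5, 0, 5), Q_2P_1 = (-1, 12, 4); a normal to α is Q_2R_1 × Q_2P_1 = (-60, 15, -60).
Using Q_2: α has equation -60x + 15y - 60z = -180.
γ: n·r = n·R_2 gives 4x - 2y + z = 21.
Solving the 3×3 linear system -60x + 15y - 60z = -180, -x + 4y + 5z = -21, 4x - 2y + z = 21 (e.g. by elimination or Cramer's rule, determinant = 315) gives (6, 0, -3).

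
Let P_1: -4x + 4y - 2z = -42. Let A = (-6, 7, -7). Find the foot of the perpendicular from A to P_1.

Foot = A − λn with λ = (n·A − d)/|n|² = (66 − (-42))/36 = 3.
Foot = (-6, 7, -7) − 3·(-4, 4, -2) = (6, -5, -1).

(6, -5, -1)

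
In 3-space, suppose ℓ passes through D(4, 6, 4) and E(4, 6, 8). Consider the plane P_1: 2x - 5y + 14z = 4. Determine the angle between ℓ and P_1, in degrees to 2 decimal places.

A direction vector for ℓ is E − D = (0, 0, 4).
sin θ = |n·v| / (|n||v|) = |56| / (√225 · √16) = 0.93333.
θ ≈ 68.96°.

68.96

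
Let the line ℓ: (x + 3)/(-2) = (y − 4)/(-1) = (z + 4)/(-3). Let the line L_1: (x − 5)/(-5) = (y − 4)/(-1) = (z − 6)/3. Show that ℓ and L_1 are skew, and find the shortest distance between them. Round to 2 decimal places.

3.54

ℓ has direction (-2, -1, -3) through (-3, 4, -4).
L_1 has direction (-5, -1, 3) through (5, 4, 6).
Common perpendicular direction n = (-2, -1, -3) × (-5, -1, 3) = (-6, 21, -3).
With w = (5, 4, 6) − (-3, 4, -4) = (8, 0, 10), w · n = -78.
Since n ≠ 0 the lines are not parallel, and w · n = -78 ≠ 0 so they do not intersect; hence they are skew.
Distance = |w · n| / |n| = |-78| / √486 ≈ 3.54.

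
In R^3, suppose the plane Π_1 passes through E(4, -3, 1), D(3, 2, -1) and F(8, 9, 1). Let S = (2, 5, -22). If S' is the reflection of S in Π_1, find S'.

(-16, 11, 2)

ED = (-1, 5, -2), EF = (4, 12, 0); a normal to Π_1 is ED × EF = (24, -8, -32).
Using E: Π_1 has equation 24x - 8y - 32z = 88.
λ = (n·S − d)/|n|² = (712 − 88)/1664 = 3/8.
Reflection = S − 2λn = (2, 5, -22) − (3/4)·(24, -8, -32) = (-16, 11, 2).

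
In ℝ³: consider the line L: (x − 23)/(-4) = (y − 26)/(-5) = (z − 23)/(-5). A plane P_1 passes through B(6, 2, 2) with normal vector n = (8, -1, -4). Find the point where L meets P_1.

(7, 6, 3)

L has direction (-4, -5, -5) through (23, 26, 23).
P_1: n·r = n·B gives 8x - y - 4z = 38.
Substitute r = (23, 26, 23) + t(-4, -5, -5) into the plane: 66 + (-7)t = 38, so t = 4.
Intersection: (23, 26, 23) + 4·(-4, -5, -5) = (7, 6, 3).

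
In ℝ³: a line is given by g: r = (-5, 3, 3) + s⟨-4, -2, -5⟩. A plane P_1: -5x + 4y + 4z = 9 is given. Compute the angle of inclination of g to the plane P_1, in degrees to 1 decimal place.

9.1

sin θ = |n·v| / (|n||v|) = |-8| / (√57 · √45) = 0.15796.
θ ≈ 9.1°.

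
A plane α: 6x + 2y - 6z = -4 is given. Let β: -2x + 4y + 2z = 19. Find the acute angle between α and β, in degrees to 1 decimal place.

cos θ = |n₁·n₂| / (|n₁||n₂|) = |-16| / (√76 · √24).
θ = arccos(0.37463) ≈ 68.0°.

68.0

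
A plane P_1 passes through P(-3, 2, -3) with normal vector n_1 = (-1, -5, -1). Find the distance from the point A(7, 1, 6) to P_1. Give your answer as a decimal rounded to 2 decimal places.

2.69

P_1: n_1·r = n_1·P gives -x - 5y - z = -4.
n·A − d = (-1)·(7) + (-5)·(1) + (-1)·(6) − (-4) = -14; |n| = √27.
Distance = |-14| / √27 = 14/√27 ≈ 2.69.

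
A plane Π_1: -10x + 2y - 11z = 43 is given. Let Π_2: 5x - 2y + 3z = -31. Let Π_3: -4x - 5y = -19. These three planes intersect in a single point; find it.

(-4, 7, 1)

Solving the 3×3 linear system -10x + 2y - 11z = 43, 5x - 2y + 3z = -31, -4x - 5y = -19 (e.g. by elimination or Cramer's rule, determinant = 189) gives (-4, 7, 1).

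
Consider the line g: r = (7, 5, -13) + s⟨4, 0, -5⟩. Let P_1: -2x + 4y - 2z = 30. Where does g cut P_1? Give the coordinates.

Substitute r = (7, 5, -13) + t(4, 0, -5) into the plane: 32 + 2t = 30, so t = -1.
Intersection: (7, 5, -13) + (-1)·(4, 0, -5) = (3, 5, -8).

(3, 5, -8)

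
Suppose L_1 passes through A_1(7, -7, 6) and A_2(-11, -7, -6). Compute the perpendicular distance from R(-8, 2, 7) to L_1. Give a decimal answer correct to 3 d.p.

A direction vector for L_1 is A_2 − A_1 = (-18, 0, -12).
Taking (7, -7, 6) on L_1 with direction v = (-18, 0, -12): w = R − (7, -7, 6) = (-15, 9, 1), and w × v = (-108, -198, 162).
Distance = |w × v| / |v| = √77112 / √468 ≈ 12.836.

12.836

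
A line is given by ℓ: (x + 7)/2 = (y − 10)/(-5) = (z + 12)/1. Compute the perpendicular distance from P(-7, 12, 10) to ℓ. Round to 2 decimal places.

21.98

ℓ has direction (2, -5, 1) through (-7, 10, -12).
Taking (-7, 10, -12) on ℓ with direction v = (2, -5, 1): w = P − (-7, 10, -12) = (0, 2, 22), and w × v = (112, 44, -4).
Distance = |w × v| / |v| = √14496 / √30 ≈ 21.98.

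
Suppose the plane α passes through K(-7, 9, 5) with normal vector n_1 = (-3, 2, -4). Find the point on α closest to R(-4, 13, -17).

(5, 7, -5)

α: n_1·r = n_1·K gives -3x + 2y - 4z = 19.
Foot = R − λn with λ = (n·R − d)/|n|² = (106 − 19)/29 = 3.
Foot = (-4, 13, -17) − 3·(-3, 2, -4) = (5, 7, -5).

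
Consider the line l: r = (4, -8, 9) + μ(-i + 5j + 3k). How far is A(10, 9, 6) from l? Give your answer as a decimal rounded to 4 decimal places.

13.9284

Taking (4, -8, 9) on l with direction v = (-1, 5, 3): w = A − (4, -8, 9) = (6, 17, -3), and w × v = (66, -15, 47).
Distance = |w × v| / |v| = √6790 / √35 ≈ 13.9284.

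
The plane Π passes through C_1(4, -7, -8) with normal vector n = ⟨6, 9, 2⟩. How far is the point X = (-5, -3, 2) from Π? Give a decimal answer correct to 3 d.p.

Π: n·r = n·C_1 gives 6x + 9y + 2z = -55.
n·X − d = (6)·(-5) + (9)·(-3) + (2)·(2) − (-55) = 2; |n| = √121.
Distance = |2| / √121 = 2/√121 ≈ 0.182.

0.182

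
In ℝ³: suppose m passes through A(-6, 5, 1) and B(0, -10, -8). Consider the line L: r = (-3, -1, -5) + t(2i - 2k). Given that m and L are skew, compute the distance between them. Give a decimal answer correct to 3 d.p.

A direction vector for m is B − A = (6, -15, -9).
Common perpendicular direction n = (6, -15, -9) × (2, 0, -2) = (30, -6, 30).
With w = (-3, -1, -5) − (-6, 5, 1) = (3, -6, -6), w · n = -54.
Distance = |w · n| / |n| = |-54| / √1836 ≈ 1.260.

1.260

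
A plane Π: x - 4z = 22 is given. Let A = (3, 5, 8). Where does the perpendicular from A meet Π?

(6, 5, -4)

Foot = A − λn with λ = (n·A − d)/|n|² = (-29 − 22)/17 = -3.
Foot = (3, 5, 8) − (-3)·(1, 0, -4) = (6, 5, -4).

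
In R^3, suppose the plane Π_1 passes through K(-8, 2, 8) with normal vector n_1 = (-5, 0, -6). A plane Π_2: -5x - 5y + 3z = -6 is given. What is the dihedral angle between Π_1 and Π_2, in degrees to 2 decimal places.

83.30

Π_1: n_1·r = n_1·K gives -5x - 6z = -8.
cos θ = |n₁·n₂| / (|n₁||n₂|) = |7| / (√61 · √59).
θ = arccos(0.11668) ≈ 83.30°.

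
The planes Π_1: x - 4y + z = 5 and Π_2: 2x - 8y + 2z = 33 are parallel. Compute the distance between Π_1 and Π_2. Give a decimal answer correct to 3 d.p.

2.711

Rescale Π_2 by 1/2: x - 4y + z = 33/2. Then distance = |5 − (33/2)| / √18 ≈ 2.711.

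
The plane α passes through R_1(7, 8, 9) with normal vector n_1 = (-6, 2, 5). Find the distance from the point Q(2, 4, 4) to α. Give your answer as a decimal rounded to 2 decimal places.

α: n_1·r = n_1·R_1 gives -6x + 2y + 5z = 19.
n·Q − d = (-6)·(2) + (2)·(4) + (5)·(4) − 19 = -3; |n| = √65.
Distance = |-3| / √65 = 3/√65 ≈ 0.37.

0.37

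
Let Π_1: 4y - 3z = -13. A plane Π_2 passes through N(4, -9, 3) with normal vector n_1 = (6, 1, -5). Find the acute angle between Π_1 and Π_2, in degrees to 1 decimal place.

Π_2: n_1·r = n_1·N gives 6x + y - 5z = 0.
cos θ = |n₁·n₂| / (|n₁||n₂|) = |19| / (√25 · √62).
θ = arccos(0.48260) ≈ 61.1°.

61.1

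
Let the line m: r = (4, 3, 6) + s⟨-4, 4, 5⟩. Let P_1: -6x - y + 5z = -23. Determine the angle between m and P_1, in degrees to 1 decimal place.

sin θ = |n·v| / (|n||v|) = |45| / (√62 · √57) = 0.75697.
θ ≈ 49.2°.

49.2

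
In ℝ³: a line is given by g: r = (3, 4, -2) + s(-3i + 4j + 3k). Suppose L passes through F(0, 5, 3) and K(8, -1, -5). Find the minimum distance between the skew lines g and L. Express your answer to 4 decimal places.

A direction vector for L is K − F = (8, -6, -8).
Common perpendicular direction n = (-3, 4, 3) × (8, -6, -8) = (-14, 0, -14).
With w = (0, 5, 3) − (3, 4, -2) = (-3, 1, 5), w · n = -28.
Distance = |w · n| / |n| = |-28| / √392 ≈ 1.4142.

1.4142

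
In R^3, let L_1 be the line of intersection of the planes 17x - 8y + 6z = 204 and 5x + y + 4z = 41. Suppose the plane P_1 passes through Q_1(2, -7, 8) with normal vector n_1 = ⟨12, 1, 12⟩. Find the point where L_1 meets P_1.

Direction of L_1: (17, -8, 6) × (5, 1, 4) = (-38, -38, 57).
A point on L_1: solving the two plane equations with x = 0 gives (0, -15, 14).
P_1: n_1·r = n_1·Q_1 gives 12x + y + 12z = 113.
Substitute r = (0, -15, 14) + t(-38, -38, 57) into the plane: 153 + 190t = 113, so t = -4/19.
Intersection: (0, -15, 14) + (-4/19)·(-38, -38, 57) = (8, -7, 2).

(8, -7, 2)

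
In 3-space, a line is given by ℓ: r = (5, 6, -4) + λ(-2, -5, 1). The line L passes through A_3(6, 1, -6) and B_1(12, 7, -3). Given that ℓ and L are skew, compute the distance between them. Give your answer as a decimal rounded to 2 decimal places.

3.88

A direction vector for L is B_1 − A_3 = (6, 6, 3).
Common perpendicular direction n = (-2, -5, 1) × (6, 6, 3) = (-21, 12, 18).
With w = (6, 1, -6) − (5, 6, -4) = (1, -5, -2), w · n = -117.
Distance = |w · n| / |n| = |-117| / √909 ≈ 3.88.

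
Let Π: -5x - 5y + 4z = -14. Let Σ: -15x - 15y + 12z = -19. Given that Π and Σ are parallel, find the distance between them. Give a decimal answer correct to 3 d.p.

0.944

Rescale Σ by 1/3: -5x - 5y + 4z = -19/3. Then distance = |-14 − (-19/3)| / √66 ≈ 0.944.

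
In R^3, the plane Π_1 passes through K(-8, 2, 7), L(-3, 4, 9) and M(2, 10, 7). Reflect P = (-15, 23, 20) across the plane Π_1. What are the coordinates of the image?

KL = (5, 2, 2), KM = (10, 8, 0); a normal to Π_1 is KL × KM = (-16, 20, 20).
Using K: Π_1 has equation -16x + 20y + 20z = 308.
λ = (n·P − d)/|n|² = (1100 − 308)/1056 = 3/4.
Reflection = P − 2λn = (-15, 23, 20) − (3/2)·(-16, 20, 20) = (9, -7, -10).

(9, -7, -10)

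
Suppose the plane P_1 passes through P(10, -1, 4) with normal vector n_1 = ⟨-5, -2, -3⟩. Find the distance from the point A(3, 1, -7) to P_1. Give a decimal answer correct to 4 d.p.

10.3822

P_1: n_1·r = n_1·P gives -5x - 2y - 3z = -60.
n·A − d = (-5)·(3) + (-2)·(1) + (-3)·(-7) − (-60) = 64; |n| = √38.
Distance = |64| / √38 = 64/√38 ≈ 10.3822.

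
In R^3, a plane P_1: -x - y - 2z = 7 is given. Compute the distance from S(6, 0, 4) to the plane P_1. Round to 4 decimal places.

8.5732

n·S − d = (-1)·(6) + (-1)·(0) + (-2)·(4) − 7 = -21; |n| = √6.
Distance = |-21| / √6 = 21/√6 ≈ 8.5732.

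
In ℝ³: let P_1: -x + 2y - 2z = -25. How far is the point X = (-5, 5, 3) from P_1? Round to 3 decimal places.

n·X − d = (-1)·(-5) + (2)·(5) + (-2)·(3) − (-25) = 34; |n| = √9.
Distance = |34| / √9 = 34/√9 ≈ 11.333.

11.333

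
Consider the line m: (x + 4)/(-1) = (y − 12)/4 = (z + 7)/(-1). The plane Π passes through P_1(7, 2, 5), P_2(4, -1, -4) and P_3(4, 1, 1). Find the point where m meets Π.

m has direction (-1, 4, -1) through (-4, 12, -7).
P_1P_2 = (-3, -3, -9), P_1P_3 = (-3, -1, -4); a normal to Π is P_1P_2 × P_1P_3 = (3, 15, -6).
Using P_1: Π has equation 3x + 15y - 6z = 21.
Substitute r = (-4, 12, -7) + t(-1, 4, -1) into the plane: 210 + 63t = 21, so t = -3.
Intersection: (-4, 12, -7) + (-3)·(-1, 4, -1) = (-1, 0, -4).

(-1, 0, -4)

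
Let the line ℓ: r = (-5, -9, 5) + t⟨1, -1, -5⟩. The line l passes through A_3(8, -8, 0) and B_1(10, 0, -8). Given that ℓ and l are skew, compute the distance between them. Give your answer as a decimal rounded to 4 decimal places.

A direction vector for l is B_1 − A_3 = (2, 8, -8).
Common perpendicular direction n = (1, -1, -5) × (2, 8, -8) = (48, -2, 10).
With w = (8, -8, 0) − (-5, -9, 5) = (13, 1, -5), w · n = 572.
Distance = |w · n| / |n| = |572| / √2408 ≈ 11.6565.

11.6565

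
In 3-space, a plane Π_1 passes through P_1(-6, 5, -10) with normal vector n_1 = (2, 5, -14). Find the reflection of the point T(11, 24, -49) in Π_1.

Π_1: n_1·r = n_1·P_1 gives 2x + 5y - 14z = 153.
λ = (n·T − d)/|n|² = (828 − 153)/225 = 3.
Reflection = T − 2λn = (11, 24, -49) − 6·(2, 5, -14) = (-1, -6, 35).

(-1, -6, 35)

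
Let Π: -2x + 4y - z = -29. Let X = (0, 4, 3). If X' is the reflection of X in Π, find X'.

λ = (n·X − d)/|n|² = (13 − (-29))/21 = 2.
Reflection = X − 2λn = (0, 4, 3) − 4·(-2, 4, -1) = (8, -12, 7).

(8, -12, 7)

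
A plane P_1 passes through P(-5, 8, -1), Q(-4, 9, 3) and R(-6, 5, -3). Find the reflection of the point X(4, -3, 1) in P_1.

PQ = (1, 1, 4), PR = (-1, -3, -2); a normal to P_1 is PQ × PR = (10, -2, -2).
Using P: P_1 has equation 10x - 2y - 2z = -64.
λ = (n·X − d)/|n|² = (44 − (-64))/108 = 1.
Reflection = X − 2λn = (4, -3, 1) − 2·(10, -2, -2) = (-16, 1, 5).

(-16, 1, 5)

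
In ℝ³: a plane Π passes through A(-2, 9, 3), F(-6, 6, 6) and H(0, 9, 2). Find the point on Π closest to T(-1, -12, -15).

(8, -6, 3)

AF = (-4, -3, 3), AH = (2, 0, -1); a normal to Π is AF × AH = (3, 2, 6).
Using A: Π has equation 3x + 2y + 6z = 30.
Foot = T − λn with λ = (n·T − d)/|n|² = (-117 − 30)/49 = -3.
Foot = (-1, -12, -15) − (-3)·(3, 2, 6) = (8, -6, 3).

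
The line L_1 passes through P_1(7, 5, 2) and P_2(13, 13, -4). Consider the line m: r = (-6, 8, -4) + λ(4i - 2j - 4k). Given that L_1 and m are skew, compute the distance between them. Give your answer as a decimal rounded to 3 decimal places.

A direction vector for L_1 is P_2 − P_1 = (6, 8, -6).
Common perpendicular direction n = (6, 8, -6) × (4, -2, -4) = (-44, 0, -44).
With w = (-6, 8, -4) − (7, 5, 2) = (-13, 3, -6), w · n = 836.
Distance = |w · n| / |n| = |836| / √3872 ≈ 13.435.

13.435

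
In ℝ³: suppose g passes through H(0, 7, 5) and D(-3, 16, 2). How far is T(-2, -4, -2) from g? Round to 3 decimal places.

11.029

A direction vector for g is D − H = (-3, 9, -3).
Taking (0, 7, 5) on g with direction v = (-3, 9, -3): w = T − (0, 7, 5) = (-2, -11, -7), and w × v = (96, 15, -51).
Distance = |w × v| / |v| = √12042 / √99 ≈ 11.029.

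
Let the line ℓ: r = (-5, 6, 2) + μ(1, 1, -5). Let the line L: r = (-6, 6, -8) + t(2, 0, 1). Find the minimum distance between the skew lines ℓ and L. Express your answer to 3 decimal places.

1.693

Common perpendicular direction n = (1, 1, -5) × (2, 0, 1) = (1, -11, -2).
With w = (-6, 6, -8) − (-5, 6, 2) = (-1, 0, -10), w · n = 19.
Distance = |w · n| / |n| = |19| / √126 ≈ 1.693.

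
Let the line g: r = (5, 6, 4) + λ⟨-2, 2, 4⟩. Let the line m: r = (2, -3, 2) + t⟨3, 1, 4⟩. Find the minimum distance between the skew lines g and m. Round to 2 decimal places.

8.03

Common perpendicular direction n = (-2, 2, 4) × (3, 1, 4) = (4, 20, -8).
With w = (2, -3, 2) − (5, 6, 4) = (-3, -9, -2), w · n = -176.
Distance = |w · n| / |n| = |-176| / √480 ≈ 8.03.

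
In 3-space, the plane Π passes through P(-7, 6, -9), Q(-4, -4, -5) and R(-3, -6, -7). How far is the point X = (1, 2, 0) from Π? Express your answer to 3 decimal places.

PQ = (3, -10, 4), PR = (4, -12, 2); a normal to Π is PQ × PR = (28, 10, 4).
Using P: Π has equation 28x + 10y + 4z = -172.
n·X − d = (28)·(1) + (10)·(2) + (4)·(0) − (-172) = 220; |n| = √900.
Distance = |220| / √900 = 220/√900 ≈ 7.333.

7.333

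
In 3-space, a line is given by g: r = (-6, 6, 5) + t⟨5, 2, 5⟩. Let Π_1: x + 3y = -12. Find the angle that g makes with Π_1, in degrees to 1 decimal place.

28.3

sin θ = |n·v| / (|n||v|) = |11| / (√10 · √54) = 0.47336.
θ ≈ 28.3°.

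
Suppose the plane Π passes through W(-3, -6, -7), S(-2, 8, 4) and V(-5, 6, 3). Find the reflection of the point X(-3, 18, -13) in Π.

WS = (1, 14, 11), WV = (-2, 12, 10); a normal to Π is WS × WV = (8, -32, 40).
Using W: Π has equation 8x - 32y + 40z = -112.
λ = (n·X − d)/|n|² = (-1120 − (-112))/2688 = -3/8.
Reflection = X − 2λn = (-3, 18, -13) − (-3/4)·(8, -32, 40) = (3, -6, 17).

(3, -6, 17)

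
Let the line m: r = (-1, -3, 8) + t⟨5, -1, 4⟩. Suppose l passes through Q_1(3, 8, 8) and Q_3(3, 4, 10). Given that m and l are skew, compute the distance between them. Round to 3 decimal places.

2.047

A direction vector for l is Q_3 − Q_1 = (0, -4, 2).
Common perpendicular direction n = (5, -1, 4) × (0, -4, 2) = (14, -10, -20).
With w = (3, 8, 8) − (-1, -3, 8) = (4, 11, 0), w · n = -54.
Distance = |w · n| / |n| = |-54| / √696 ≈ 2.047.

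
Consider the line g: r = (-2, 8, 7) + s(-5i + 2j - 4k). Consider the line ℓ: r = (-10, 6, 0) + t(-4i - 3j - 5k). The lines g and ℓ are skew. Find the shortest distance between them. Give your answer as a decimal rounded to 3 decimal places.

0.998

Common perpendicular direction n = (-5, 2, -4) × (-4, -3, -5) = (-22, -9, 23).
With w = (-10, 6, 0) − (-2, 8, 7) = (-8, -2, -7), w · n = 33.
Distance = |w · n| / |n| = |33| / √1094 ≈ 0.998.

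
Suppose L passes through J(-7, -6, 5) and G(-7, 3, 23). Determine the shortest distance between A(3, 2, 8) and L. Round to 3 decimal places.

11.567

A direction vector for L is G − J = (0, 9, 18).
Taking (-7, -6, 5) on L with direction v = (0, 9, 18): w = A − (-7, -6, 5) = (10, 8, 3), and w × v = (117, -180, 90).
Distance = |w × v| / |v| = √54189 / √405 ≈ 11.567.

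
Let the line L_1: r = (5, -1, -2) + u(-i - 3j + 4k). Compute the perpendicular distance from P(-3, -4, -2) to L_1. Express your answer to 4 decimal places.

7.8667

Taking (5, -1, -2) on L_1 with direction v = (-1, -3, 4): w = P − (5, -1, -2) = (-8, -3, 0), and w × v = (-12, 32, 21).
Distance = |w × v| / |v| = √1609 / √26 ≈ 7.8667.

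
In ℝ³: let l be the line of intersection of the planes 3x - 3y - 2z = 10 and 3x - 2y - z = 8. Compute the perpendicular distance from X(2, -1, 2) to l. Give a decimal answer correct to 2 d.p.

2.27

Direction of l: (3, -3, -2) × (3, -2, -1) = (-1, -3, 3).
A point on l: solving the two plane equations with x = 1 gives (1, -3, 1).
Taking (1, -3, 1) on l with direction v = (-1, -3, 3): w = X − (1, -3, 1) = (1, 2, 1), and w × v = (9, -4, -1).
Distance = |w × v| / |v| = √98 / √19 ≈ 2.27.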